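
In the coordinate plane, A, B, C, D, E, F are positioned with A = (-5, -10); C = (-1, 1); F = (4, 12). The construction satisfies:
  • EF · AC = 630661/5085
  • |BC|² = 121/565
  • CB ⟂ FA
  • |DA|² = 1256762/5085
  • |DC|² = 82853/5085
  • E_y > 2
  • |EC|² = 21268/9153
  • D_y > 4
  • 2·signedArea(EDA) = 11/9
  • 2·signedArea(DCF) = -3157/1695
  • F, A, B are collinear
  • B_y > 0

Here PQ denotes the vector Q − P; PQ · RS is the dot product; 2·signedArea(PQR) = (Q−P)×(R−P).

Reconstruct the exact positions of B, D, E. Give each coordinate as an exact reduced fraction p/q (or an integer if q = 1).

B = (-323/565, 466/565)
D = (1372/1695, 7811/1695)
E = (-323/5085, 11201/5085)

1. B_x = -323/565  [F, A, B are collinear ∩ CB ⟂ FA]
2. B_y = 466/565  [F, A, B are collinear ∩ CB ⟂ FA]
   → B = (-323/565, 466/565)
3. D_x = 1372/1695  [line -11·x + 5·y + -23963/1695 = 0 ∩ |DA|² = 1256762/5085]
4. D_y = 7811/1695  [line -11·x + 5·y + -23963/1695 = 0 ∩ |DA|² = 1256762/5085]
   → D = (1372/1695, 7811/1695)
5. E_x = -323/5085  [2·signedArea(EDA) = 11/9 ∩ EF · AC = 630661/5085]
6. E_y = 11201/5085  [2·signedArea(EDA) = 11/9 ∩ EF · AC = 630661/5085]
   → E = (-323/5085, 11201/5085)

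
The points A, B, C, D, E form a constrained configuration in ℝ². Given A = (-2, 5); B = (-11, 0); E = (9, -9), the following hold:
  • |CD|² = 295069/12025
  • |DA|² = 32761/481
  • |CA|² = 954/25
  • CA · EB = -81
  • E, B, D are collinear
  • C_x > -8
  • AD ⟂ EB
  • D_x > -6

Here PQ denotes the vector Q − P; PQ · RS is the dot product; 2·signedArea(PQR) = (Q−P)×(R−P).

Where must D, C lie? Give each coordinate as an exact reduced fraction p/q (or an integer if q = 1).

1. D_x = -2591/481  [E, B, D are collinear ∩ AD ⟂ EB]
2. D_y = -1215/481  [E, B, D are collinear ∩ AD ⟂ EB]
   → D = (-2591/481, -1215/481)
3. C_x = -37/5  [line 20·x + -9·y + 166 = 0 ∩ |CD|² = 295069/12025]
4. C_y = 2  [line 20·x + -9·y + 166 = 0 ∩ |CD|² = 295069/12025]
   → C = (-37/5, 2)

C = (-37/5, 2)
D = (-2591/481, -1215/481)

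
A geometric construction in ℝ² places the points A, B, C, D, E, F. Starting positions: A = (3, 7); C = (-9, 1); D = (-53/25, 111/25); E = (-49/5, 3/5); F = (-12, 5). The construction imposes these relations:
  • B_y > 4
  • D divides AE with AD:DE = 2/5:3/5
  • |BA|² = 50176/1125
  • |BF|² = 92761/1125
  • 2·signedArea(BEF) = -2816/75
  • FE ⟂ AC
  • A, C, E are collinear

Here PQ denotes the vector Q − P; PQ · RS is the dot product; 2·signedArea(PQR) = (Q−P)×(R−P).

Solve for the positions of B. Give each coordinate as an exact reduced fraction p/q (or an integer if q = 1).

B = (-223/75, 301/75)

1. B_x = -223/75  [line -22/5·x + -11/5·y + -319/75 = 0 ∩ |BA|² = 50176/1125]
2. B_y = 301/75  [line -22/5·x + -11/5·y + -319/75 = 0 ∩ |BA|² = 50176/1125]
   → B = (-223/75, 301/75)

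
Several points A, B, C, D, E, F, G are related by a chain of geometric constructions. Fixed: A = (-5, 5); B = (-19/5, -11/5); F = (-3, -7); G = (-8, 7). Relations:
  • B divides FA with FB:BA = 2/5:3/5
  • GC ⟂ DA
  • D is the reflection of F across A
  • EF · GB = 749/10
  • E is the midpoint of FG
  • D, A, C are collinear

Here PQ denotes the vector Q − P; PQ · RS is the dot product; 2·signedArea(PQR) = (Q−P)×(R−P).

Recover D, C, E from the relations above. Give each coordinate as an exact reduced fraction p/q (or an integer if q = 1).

C = (-200/37, 275/37)
D = (-7, 17)
E = (-11/2, 0)

1. D_x = -7  [D is the reflection of F across A]
2. D_y = 17  [D is the reflection of F across A]
   → D = (-7, 17)
3. C_x = -200/37  [D, A, C are collinear ∩ GC ⟂ DA]
4. C_y = 275/37  [D, A, C are collinear ∩ GC ⟂ DA]
   → C = (-200/37, 275/37)
5. E_x = -11/2  [E is the midpoint of FG]
6. E_y = 0  [E is the midpoint of FG]
   → E = (-11/2, 0)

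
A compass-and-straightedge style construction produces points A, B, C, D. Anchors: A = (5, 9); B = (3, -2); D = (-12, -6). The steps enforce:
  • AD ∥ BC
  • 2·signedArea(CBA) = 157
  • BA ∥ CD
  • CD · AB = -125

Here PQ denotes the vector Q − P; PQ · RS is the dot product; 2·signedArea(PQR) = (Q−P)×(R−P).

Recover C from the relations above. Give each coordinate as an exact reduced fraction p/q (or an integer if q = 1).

1. C_x = -14  [BA ∥ CD ∩ AD ∥ BC]
2. C_y = -17  [BA ∥ CD ∩ AD ∥ BC]
   → C = (-14, -17)

C = (-14, -17)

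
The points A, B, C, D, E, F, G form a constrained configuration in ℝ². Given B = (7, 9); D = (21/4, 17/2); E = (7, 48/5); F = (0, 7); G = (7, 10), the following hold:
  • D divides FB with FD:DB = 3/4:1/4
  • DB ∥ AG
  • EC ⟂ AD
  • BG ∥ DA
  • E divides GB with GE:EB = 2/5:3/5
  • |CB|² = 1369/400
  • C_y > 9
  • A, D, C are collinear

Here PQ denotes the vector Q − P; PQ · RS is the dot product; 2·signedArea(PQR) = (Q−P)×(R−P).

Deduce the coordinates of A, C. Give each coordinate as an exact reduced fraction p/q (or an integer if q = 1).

1. A_x = 21/4  [DB ∥ AG ∩ BG ∥ DA]
2. A_y = 19/2  [DB ∥ AG ∩ BG ∥ DA]
   → A = (21/4, 19/2)
3. C_x = 21/4  [A, D, C are collinear ∩ EC ⟂ AD]
4. C_y = 48/5  [A, D, C are collinear ∩ EC ⟂ AD]
   → C = (21/4, 48/5)

A = (21/4, 19/2)
C = (21/4, 48/5)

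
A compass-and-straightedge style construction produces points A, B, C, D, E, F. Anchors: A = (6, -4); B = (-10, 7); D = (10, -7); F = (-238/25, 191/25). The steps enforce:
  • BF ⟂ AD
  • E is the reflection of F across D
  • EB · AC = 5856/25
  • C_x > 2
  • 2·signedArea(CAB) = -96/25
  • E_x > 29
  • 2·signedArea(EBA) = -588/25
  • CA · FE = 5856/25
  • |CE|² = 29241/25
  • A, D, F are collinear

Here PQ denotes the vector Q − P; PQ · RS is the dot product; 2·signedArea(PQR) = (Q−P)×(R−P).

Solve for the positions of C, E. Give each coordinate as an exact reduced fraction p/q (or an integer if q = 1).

C = (54/25, -28/25)
E = (738/25, -541/25)

1. E_x = 738/25  [E is the reflection of F across D]
2. E_y = -541/25  [E is the reflection of F across D]
   → E = (738/25, -541/25)
3. C_x = 54/25  [CA · FE = 5856/25 ∩ 2·signedArea(CAB) = -96/25]
4. C_y = -28/25  [CA · FE = 5856/25 ∩ 2·signedArea(CAB) = -96/25]
   → C = (54/25, -28/25)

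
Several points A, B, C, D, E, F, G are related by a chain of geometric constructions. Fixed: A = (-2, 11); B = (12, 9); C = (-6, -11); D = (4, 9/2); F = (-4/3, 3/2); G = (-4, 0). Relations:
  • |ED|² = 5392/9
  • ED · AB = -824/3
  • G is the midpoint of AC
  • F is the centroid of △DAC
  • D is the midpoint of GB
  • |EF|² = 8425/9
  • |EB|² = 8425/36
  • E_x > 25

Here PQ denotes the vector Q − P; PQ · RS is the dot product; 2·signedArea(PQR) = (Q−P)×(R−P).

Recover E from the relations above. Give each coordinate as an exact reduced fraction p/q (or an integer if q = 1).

E = (76/3, 33/2)

1. E_x = 76/3  [line -14·x + 2·y + 965/3 = 0 ∩ |ED|² = 5392/9]
2. E_y = 33/2  [line -14·x + 2·y + 965/3 = 0 ∩ |ED|² = 5392/9]
   → E = (76/3, 33/2)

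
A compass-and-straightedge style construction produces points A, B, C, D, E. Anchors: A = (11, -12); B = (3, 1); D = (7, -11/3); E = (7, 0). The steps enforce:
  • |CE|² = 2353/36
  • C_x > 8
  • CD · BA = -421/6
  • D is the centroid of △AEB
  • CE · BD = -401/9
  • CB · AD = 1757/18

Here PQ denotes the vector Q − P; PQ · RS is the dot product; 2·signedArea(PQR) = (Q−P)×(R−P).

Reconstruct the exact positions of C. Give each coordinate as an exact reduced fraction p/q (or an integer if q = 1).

1. C_x = 9  [CB · AD = 1757/18 ∩ CE · BD = -401/9]
2. C_y = -47/6  [CB · AD = 1757/18 ∩ CE · BD = -401/9]
   → C = (9, -47/6)

C = (9, -47/6)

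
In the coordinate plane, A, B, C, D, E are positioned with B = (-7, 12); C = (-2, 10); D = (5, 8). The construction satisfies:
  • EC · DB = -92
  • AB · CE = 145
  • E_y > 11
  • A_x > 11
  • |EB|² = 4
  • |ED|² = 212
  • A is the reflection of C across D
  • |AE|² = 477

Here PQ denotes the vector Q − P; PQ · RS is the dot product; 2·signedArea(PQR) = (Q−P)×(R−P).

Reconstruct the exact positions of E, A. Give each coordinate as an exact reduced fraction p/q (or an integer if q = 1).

A = (12, 6)
E = (-9, 12)

1. A_x = 12  [A is the reflection of C across D]
2. A_y = 6  [A is the reflection of C across D]
   → A = (12, 6)
3. E_x = -9  [EC · DB = -92 ∩ AB · CE = 145]
4. E_y = 12  [EC · DB = -92 ∩ AB · CE = 145]
   → E = (-9, 12)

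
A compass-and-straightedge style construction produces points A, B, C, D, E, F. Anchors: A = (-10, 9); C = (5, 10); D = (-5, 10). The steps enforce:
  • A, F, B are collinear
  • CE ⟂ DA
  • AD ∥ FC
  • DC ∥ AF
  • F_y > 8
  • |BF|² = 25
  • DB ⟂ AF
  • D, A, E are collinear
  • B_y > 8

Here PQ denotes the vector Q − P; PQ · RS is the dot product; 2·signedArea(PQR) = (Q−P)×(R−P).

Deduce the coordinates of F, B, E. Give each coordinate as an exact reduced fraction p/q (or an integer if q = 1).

B = (-5, 9)
E = (60/13, 155/13)
F = (0, 9)

1. F_x = 0  [AD ∥ FC ∩ DC ∥ AF]
2. F_y = 9  [AD ∥ FC ∩ DC ∥ AF]
   → F = (0, 9)
3. B_x = -5  [A, F, B are collinear ∩ DB ⟂ AF]
4. B_y = 9  [A, F, B are collinear ∩ DB ⟂ AF]
   → B = (-5, 9)
5. E_x = 60/13  [D, A, E are collinear ∩ CE ⟂ DA]
6. E_y = 155/13  [D, A, E are collinear ∩ CE ⟂ DA]
   → E = (60/13, 155/13)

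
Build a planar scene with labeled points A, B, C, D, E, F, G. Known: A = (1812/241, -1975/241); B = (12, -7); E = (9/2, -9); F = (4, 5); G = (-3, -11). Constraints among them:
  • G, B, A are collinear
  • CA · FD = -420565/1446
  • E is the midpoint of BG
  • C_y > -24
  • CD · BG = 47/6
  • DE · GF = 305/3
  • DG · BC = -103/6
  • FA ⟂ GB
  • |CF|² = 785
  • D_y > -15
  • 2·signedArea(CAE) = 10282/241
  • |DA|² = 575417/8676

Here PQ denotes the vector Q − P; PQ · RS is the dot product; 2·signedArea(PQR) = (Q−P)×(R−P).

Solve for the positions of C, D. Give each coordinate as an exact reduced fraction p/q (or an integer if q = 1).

C = (5, -23)
D = (13/6, -43/3)

1. D_x = 13/6  [line -7·x + -16·y + -1285/6 = 0 ∩ |DA|² = 575417/8676]
2. D_y = -43/3  [line -7·x + -16·y + -1285/6 = 0 ∩ |DA|² = 575417/8676]
   → D = (13/6, -43/3)
3. C_x = 5  [CD · BG = 47/6 ∩ DG · BC = -103/6]
4. C_y = -23  [CD · BG = 47/6 ∩ DG · BC = -103/6]
   → C = (5, -23)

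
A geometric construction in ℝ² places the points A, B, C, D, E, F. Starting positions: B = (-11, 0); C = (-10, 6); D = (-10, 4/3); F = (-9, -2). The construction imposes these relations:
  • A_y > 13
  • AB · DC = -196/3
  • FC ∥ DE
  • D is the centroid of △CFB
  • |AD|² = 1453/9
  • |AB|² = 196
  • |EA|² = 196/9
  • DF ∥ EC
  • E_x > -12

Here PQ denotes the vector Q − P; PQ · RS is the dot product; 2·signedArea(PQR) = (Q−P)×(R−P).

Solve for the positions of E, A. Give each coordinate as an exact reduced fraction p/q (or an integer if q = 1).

A = (-11, 14)
E = (-11, 28/3)

1. E_x = -11  [DF ∥ EC ∩ FC ∥ DE]
2. E_y = 28/3  [DF ∥ EC ∩ FC ∥ DE]
   → E = (-11, 28/3)
3. A_y = 14  [AB · DC = -196/3]
4. A_x = -11  [|AB|² = 196]
   → A = (-11, 14)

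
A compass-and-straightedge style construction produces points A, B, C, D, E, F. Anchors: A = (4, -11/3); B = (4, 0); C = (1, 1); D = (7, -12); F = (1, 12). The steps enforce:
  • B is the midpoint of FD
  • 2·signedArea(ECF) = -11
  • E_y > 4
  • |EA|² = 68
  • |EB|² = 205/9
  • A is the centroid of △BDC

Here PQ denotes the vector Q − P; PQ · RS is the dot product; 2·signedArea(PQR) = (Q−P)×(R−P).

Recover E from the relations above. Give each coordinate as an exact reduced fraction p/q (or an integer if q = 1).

1. E_x = 2  [2·signedArea(ECF) = -11]
2. E_y = 13/3  [|EB|² = 205/9]
   → E = (2, 13/3)

E = (2, 13/3)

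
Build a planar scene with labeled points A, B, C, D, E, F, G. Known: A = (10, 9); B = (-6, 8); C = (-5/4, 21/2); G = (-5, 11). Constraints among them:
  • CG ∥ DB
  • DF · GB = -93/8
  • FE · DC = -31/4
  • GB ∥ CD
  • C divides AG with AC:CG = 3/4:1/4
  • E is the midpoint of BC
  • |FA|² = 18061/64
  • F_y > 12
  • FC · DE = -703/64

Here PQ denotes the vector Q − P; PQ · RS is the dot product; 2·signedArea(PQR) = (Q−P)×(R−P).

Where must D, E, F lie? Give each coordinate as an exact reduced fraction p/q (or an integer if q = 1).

D = (-9/4, 15/2)
E = (-29/8, 37/4)
F = (-51/8, 51/4)

1. D_x = -9/4  [CG ∥ DB ∩ GB ∥ CD]
2. D_y = 15/2  [CG ∥ DB ∩ GB ∥ CD]
   → D = (-9/4, 15/2)
3. E_x = -29/8  [E is the midpoint of BC]
4. E_y = 37/4  [E is the midpoint of BC]
   → E = (-29/8, 37/4)
5. F_x = -51/8  [FC · DE = -703/64 ∩ DF · GB = -93/8]
6. F_y = 51/4  [FC · DE = -703/64 ∩ DF · GB = -93/8]
   → F = (-51/8, 51/4)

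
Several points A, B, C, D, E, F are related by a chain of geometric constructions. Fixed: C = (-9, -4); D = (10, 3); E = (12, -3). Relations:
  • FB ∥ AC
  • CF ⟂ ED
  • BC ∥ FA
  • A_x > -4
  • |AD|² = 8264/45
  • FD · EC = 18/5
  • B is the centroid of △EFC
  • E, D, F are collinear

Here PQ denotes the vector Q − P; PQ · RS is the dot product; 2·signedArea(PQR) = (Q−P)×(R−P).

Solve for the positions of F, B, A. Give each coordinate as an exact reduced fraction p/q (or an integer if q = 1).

A = (-16/5, -1/15)
B = (22/5, -23/15)
F = (51/5, 12/5)

1. F_x = 51/5  [E, D, F are collinear ∩ CF ⟂ ED]
2. F_y = 12/5  [E, D, F are collinear ∩ CF ⟂ ED]
   → F = (51/5, 12/5)
3. B_x = 22/5  [B is the centroid of △EFC]
4. B_y = -23/15  [B is the centroid of △EFC]
   → B = (22/5, -23/15)
5. A_x = -16/5  [FB ∥ AC ∩ BC ∥ FA]
6. A_y = -1/15  [FB ∥ AC ∩ BC ∥ FA]
   → A = (-16/5, -1/15)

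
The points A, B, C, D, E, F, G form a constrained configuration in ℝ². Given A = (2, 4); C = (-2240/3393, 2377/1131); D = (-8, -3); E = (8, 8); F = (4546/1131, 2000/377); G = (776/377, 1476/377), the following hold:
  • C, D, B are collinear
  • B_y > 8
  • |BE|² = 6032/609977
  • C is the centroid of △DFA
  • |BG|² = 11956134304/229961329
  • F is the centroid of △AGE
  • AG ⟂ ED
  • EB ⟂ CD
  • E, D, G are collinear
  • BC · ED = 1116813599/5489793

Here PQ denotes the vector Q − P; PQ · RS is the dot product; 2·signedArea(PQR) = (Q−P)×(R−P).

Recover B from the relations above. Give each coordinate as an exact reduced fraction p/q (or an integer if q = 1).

1. B_x = 4845196/609977  [C, D, B are collinear ∩ EB ⟂ CD]
2. B_y = 4929624/609977  [C, D, B are collinear ∩ EB ⟂ CD]
   → B = (4845196/609977, 4929624/609977)

B = (4845196/609977, 4929624/609977)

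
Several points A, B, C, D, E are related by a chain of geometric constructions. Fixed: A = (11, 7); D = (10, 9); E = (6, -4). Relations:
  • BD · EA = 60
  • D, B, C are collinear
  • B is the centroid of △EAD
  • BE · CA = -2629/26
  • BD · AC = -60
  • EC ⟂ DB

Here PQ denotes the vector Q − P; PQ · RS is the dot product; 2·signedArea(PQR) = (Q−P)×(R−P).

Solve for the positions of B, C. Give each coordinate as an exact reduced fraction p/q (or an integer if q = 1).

B = (9, 4)
C = (191/26, -111/26)

1. B_x = 9  [B is the centroid of △EAD]
2. B_y = 4  [B is the centroid of △EAD]
   → B = (9, 4)
3. C_x = 191/26  [D, B, C are collinear ∩ EC ⟂ DB]
4. C_y = -111/26  [D, B, C are collinear ∩ EC ⟂ DB]
   → C = (191/26, -111/26)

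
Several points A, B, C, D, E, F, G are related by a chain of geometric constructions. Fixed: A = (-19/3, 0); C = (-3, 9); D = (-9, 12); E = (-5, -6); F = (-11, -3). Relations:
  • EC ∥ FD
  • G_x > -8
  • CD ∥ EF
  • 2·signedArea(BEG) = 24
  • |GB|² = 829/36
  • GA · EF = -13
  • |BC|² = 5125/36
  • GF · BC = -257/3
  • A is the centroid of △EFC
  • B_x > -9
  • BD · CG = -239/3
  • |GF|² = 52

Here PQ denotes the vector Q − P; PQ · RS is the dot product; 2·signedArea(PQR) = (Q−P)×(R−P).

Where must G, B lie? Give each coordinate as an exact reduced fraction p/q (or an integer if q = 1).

B = (-26/3, -3/2)
G = (-7, 3)

1. G_x = -7  [line 6·x + -3·y + 51 = 0 ∩ |GF|² = 52]
2. G_y = 3  [line 6·x + -3·y + 51 = 0 ∩ |GF|² = 52]
   → G = (-7, 3)
3. B_x = -26/3  [GF · BC = -257/3 ∩ 2·signedArea(BEG) = 24]
4. B_y = -3/2  [GF · BC = -257/3 ∩ 2·signedArea(BEG) = 24]
   → B = (-26/3, -3/2)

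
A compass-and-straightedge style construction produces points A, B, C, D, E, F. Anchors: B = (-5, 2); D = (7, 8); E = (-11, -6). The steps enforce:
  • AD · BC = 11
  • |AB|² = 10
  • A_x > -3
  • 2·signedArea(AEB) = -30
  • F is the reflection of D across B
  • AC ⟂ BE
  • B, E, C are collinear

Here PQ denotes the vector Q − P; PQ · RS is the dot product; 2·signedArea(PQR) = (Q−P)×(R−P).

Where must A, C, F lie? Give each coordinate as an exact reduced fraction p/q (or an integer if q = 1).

1. A_x = -2  [line -8·x + 6·y + -22 = 0 ∩ |AB|² = 10]
2. A_y = 1  [line -8·x + 6·y + -22 = 0 ∩ |AB|² = 10]
   → A = (-2, 1)
3. C_x = -22/5  [AD · BC = 11 ∩ B, E, C are collinear]
4. C_y = 14/5  [AD · BC = 11 ∩ B, E, C are collinear]
   → C = (-22/5, 14/5)
5. F_x = -17  [F is the reflection of D across B]
6. F_y = -4  [F is the reflection of D across B]
   → F = (-17, -4)

A = (-2, 1)
C = (-22/5, 14/5)
F = (-17, -4)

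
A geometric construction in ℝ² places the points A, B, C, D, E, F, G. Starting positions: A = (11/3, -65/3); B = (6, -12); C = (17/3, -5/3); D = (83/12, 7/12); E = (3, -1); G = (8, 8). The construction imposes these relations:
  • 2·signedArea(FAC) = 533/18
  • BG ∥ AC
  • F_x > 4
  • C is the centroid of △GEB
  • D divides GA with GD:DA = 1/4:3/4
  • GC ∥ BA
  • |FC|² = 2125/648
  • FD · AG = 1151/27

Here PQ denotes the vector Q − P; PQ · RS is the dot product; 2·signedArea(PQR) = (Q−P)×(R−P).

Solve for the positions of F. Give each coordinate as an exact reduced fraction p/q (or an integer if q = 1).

F = (155/36, -17/36)

1. F_x = 155/36  [2·signedArea(FAC) = 533/18 ∩ FD · AG = 1151/27]
2. F_y = -17/36  [2·signedArea(FAC) = 533/18 ∩ FD · AG = 1151/27]
   → F = (155/36, -17/36)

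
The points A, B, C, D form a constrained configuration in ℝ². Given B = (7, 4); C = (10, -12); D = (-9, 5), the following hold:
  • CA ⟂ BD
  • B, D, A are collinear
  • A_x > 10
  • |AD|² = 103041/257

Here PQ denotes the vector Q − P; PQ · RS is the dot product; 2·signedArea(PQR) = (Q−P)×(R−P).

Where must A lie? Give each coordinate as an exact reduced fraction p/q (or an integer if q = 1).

A = (2823/257, 964/257)

1. A_x = 2823/257  [B, D, A are collinear ∩ CA ⟂ BD]
2. A_y = 964/257  [B, D, A are collinear ∩ CA ⟂ BD]
   → A = (2823/257, 964/257)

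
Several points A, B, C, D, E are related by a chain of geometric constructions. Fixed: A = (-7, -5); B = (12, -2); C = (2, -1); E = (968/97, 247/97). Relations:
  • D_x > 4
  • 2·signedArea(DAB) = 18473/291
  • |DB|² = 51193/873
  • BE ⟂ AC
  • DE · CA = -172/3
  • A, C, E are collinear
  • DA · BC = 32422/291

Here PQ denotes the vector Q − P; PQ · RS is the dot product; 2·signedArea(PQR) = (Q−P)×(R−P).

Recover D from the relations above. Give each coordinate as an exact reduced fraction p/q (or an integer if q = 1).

1. D_x = 452/97  [DE · CA = -172/3 ∩ 2·signedArea(DAB) = 18473/291]
2. D_y = 53/291  [DE · CA = -172/3 ∩ 2·signedArea(DAB) = 18473/291]
   → D = (452/97, 53/291)

D = (452/97, 53/291)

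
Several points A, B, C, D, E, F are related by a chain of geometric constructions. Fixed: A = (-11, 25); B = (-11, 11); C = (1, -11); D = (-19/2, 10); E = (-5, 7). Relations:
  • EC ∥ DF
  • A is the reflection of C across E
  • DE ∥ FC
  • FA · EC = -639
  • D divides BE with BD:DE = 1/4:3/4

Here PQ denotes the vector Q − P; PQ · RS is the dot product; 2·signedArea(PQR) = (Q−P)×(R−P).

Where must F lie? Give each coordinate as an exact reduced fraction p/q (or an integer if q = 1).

1. F_x = -7/2  [DE ∥ FC ∩ EC ∥ DF]
2. F_y = -8  [DE ∥ FC ∩ EC ∥ DF]
   → F = (-7/2, -8)

F = (-7/2, -8)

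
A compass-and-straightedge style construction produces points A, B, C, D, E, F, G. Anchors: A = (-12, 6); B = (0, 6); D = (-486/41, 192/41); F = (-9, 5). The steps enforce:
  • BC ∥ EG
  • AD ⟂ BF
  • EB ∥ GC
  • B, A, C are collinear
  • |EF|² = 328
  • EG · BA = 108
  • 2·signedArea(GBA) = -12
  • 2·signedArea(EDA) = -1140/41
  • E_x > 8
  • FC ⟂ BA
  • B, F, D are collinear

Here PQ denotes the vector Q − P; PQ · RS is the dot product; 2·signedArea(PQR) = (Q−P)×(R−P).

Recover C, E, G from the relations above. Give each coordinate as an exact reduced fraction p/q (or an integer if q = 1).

1. C_x = -9  [B, A, C are collinear ∩ FC ⟂ BA]
2. C_y = 6  [B, A, C are collinear ∩ FC ⟂ BA]
   → C = (-9, 6)
3. E_x = 9  [line -54/41·x + -6/41·y + 528/41 = 0 ∩ |EF|² = 328]
4. E_y = 7  [line -54/41·x + -6/41·y + 528/41 = 0 ∩ |EF|² = 328]
   → E = (9, 7)
5. G_x = 0  [EG · BA = 108 ∩ EB ∥ GC]
6. G_y = 7  [EG · BA = 108 ∩ EB ∥ GC]
   → G = (0, 7)

C = (-9, 6)
E = (9, 7)
G = (0, 7)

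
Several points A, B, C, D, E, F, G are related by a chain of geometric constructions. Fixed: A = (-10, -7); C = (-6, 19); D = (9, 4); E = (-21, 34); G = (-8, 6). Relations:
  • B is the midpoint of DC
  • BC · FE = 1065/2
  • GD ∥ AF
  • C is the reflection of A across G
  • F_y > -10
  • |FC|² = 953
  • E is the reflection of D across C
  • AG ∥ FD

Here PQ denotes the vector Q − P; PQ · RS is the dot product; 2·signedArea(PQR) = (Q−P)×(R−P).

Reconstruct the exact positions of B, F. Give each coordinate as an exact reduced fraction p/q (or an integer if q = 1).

1. B_x = 3/2  [B is the midpoint of DC]
2. B_y = 23/2  [B is the midpoint of DC]
   → B = (3/2, 23/2)
3. F_x = 7  [AG ∥ FD ∩ GD ∥ AF]
4. F_y = -9  [AG ∥ FD ∩ GD ∥ AF]
   → F = (7, -9)

B = (3/2, 23/2)
F = (7, -9)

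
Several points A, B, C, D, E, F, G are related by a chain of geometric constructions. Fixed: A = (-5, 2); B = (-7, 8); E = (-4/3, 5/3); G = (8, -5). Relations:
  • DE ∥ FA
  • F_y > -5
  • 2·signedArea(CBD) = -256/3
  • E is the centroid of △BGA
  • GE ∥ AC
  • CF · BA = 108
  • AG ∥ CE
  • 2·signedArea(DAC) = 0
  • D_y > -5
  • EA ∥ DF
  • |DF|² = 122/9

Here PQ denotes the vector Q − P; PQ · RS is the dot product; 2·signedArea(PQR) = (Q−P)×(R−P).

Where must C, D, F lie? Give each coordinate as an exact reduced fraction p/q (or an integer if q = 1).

1. C_x = -43/3  [AG ∥ CE ∩ GE ∥ AC]
2. C_y = 26/3  [AG ∥ CE ∩ GE ∥ AC]
   → C = (-43/3, 26/3)
3. D_x = 13/3  [2·signedArea(DAC) = 0 ∩ 2·signedArea(CBD) = -256/3]
4. D_y = -14/3  [2·signedArea(DAC) = 0 ∩ 2·signedArea(CBD) = -256/3]
   → D = (13/3, -14/3)
5. F_x = 2/3  [DE ∥ FA ∩ EA ∥ DF]
6. F_y = -13/3  [DE ∥ FA ∩ EA ∥ DF]
   → F = (2/3, -13/3)

C = (-43/3, 26/3)
D = (13/3, -14/3)
F = (2/3, -13/3)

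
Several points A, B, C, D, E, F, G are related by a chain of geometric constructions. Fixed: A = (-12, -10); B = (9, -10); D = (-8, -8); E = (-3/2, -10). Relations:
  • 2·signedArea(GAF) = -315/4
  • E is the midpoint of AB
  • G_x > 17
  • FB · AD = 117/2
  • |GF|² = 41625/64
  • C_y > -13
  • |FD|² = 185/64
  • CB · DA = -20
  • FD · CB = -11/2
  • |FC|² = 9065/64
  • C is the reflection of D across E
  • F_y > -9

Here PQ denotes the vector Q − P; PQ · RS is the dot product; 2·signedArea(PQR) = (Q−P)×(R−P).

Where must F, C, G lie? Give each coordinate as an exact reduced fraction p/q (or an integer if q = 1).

1. C_x = 5  [C is the reflection of D across E]
2. C_y = -12  [C is the reflection of D across E]
   → C = (5, -12)
3. F_x = -51/8  [line -4·x + -2·y + -85/2 = 0 ∩ |FC|² = 9065/64]
4. F_y = -17/2  [line -4·x + -2·y + -85/2 = 0 ∩ |FC|² = 9065/64]
   → F = (-51/8, -17/2)
5. G_x = 18  [line -3/2·x + 45/8·y + 117 = 0 ∩ |GF|² = 41625/64]
6. G_y = -16  [line -3/2·x + 45/8·y + 117 = 0 ∩ |GF|² = 41625/64]
   → G = (18, -16)

C = (5, -12)
F = (-51/8, -17/2)
G = (18, -16)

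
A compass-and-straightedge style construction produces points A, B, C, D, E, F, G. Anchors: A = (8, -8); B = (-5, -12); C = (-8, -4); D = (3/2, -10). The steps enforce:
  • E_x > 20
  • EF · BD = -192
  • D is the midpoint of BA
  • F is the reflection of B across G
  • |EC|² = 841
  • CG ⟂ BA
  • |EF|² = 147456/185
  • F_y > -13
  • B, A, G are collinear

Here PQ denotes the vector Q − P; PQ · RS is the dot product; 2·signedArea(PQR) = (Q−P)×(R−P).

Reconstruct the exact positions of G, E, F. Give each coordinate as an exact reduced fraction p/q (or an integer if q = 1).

E = (21, -4)
F = (-1107/185, -2276/185)
G = (-1016/185, -2248/185)

1. G_x = -1016/185  [B, A, G are collinear ∩ CG ⟂ BA]
2. G_y = -2248/185  [B, A, G are collinear ∩ CG ⟂ BA]
   → G = (-1016/185, -2248/185)
3. F_x = -1107/185  [F is the reflection of B across G]
4. F_y = -2276/185  [F is the reflection of B across G]
   → F = (-1107/185, -2276/185)
5. E_x = 21  [line -13/2·x + -2·y + 257/2 = 0 ∩ |EF|² = 147456/185]
6. E_y = -4  [line -13/2·x + -2·y + 257/2 = 0 ∩ |EF|² = 147456/185]
   → E = (21, -4)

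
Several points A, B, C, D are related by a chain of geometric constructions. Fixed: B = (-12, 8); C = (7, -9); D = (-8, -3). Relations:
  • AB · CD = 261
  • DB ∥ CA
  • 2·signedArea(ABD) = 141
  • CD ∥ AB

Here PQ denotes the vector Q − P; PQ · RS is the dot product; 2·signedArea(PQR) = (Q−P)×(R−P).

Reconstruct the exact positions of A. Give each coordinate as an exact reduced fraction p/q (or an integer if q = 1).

A = (3, 2)

1. A_x = 3  [CD ∥ AB ∩ DB ∥ CA]
2. A_y = 2  [CD ∥ AB ∩ DB ∥ CA]
   → A = (3, 2)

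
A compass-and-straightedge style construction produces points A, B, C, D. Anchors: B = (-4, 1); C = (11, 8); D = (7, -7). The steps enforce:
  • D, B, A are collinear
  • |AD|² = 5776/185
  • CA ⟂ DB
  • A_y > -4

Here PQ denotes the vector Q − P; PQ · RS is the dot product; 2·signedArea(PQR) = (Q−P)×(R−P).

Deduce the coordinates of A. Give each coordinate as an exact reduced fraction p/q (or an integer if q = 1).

A = (459/185, -687/185)

1. A_x = 459/185  [D, B, A are collinear ∩ CA ⟂ DB]
2. A_y = -687/185  [D, B, A are collinear ∩ CA ⟂ DB]
   → A = (459/185, -687/185)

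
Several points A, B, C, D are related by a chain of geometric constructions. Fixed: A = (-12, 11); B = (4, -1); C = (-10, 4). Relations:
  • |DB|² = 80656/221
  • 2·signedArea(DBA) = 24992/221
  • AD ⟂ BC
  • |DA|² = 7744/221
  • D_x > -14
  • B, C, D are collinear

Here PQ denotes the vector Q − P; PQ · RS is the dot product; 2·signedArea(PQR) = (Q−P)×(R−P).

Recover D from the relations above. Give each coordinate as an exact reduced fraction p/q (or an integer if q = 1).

1. D_x = -3092/221  [B, C, D are collinear ∩ AD ⟂ BC]
2. D_y = 1199/221  [B, C, D are collinear ∩ AD ⟂ BC]
   → D = (-3092/221, 1199/221)

D = (-3092/221, 1199/221)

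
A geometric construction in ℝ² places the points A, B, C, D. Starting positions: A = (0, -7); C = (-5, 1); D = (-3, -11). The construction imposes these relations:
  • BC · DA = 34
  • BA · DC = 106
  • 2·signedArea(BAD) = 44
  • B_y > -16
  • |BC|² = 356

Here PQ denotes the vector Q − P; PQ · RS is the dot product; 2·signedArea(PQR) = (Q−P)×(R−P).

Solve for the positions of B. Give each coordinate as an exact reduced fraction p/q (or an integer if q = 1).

B = (5, -15)

1. B_x = 5  [BC · DA = 34 ∩ BA · DC = 106]
2. B_y = -15  [BC · DA = 34 ∩ BA · DC = 106]
   → B = (5, -15)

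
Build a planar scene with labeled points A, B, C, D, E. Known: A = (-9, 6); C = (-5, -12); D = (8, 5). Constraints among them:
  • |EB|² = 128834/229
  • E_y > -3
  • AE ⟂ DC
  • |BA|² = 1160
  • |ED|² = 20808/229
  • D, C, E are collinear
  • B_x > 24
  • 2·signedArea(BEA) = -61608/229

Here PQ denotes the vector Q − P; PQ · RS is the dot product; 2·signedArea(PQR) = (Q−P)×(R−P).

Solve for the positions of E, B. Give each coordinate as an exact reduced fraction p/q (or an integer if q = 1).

1. E_x = 506/229  [D, C, E are collinear ∩ AE ⟂ DC]
2. E_y = -589/229  [D, C, E are collinear ∩ AE ⟂ DC]
   → E = (506/229, -589/229)
3. B_x = 25  [line -1963/229·x + -2567/229·y + 59343/229 = 0 ∩ |BA|² = 1160]
4. B_y = 4  [line -1963/229·x + -2567/229·y + 59343/229 = 0 ∩ |BA|² = 1160]
   → B = (25, 4)

B = (25, 4)
E = (506/229, -589/229)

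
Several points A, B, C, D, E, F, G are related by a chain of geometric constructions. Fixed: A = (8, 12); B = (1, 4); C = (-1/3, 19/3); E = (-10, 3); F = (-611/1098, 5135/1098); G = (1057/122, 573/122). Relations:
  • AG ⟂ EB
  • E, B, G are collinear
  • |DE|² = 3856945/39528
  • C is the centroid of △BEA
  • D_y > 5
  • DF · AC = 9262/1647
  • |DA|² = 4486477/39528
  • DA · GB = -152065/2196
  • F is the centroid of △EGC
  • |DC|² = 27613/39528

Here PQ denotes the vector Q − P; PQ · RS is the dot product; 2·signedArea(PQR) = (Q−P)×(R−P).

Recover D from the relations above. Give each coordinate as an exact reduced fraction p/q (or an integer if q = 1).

1. D_x = -977/2196  [DF · AC = 9262/1647 ∩ DA · GB = -152065/2196]
2. D_y = 12089/2196  [DF · AC = 9262/1647 ∩ DA · GB = -152065/2196]
   → D = (-977/2196, 12089/2196)

D = (-977/2196, 12089/2196)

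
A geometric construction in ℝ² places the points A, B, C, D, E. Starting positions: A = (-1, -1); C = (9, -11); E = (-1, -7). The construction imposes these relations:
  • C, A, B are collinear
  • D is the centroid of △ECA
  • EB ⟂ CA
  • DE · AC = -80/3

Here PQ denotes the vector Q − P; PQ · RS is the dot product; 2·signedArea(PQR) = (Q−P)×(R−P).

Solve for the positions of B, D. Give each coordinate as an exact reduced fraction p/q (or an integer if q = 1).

1. B_x = 2  [C, A, B are collinear ∩ EB ⟂ CA]
2. B_y = -4  [C, A, B are collinear ∩ EB ⟂ CA]
   → B = (2, -4)
3. D_x = 7/3  [D is the centroid of △ECA]
4. D_y = -19/3  [D is the centroid of △ECA]
   → D = (7/3, -19/3)

B = (2, -4)
D = (7/3, -19/3)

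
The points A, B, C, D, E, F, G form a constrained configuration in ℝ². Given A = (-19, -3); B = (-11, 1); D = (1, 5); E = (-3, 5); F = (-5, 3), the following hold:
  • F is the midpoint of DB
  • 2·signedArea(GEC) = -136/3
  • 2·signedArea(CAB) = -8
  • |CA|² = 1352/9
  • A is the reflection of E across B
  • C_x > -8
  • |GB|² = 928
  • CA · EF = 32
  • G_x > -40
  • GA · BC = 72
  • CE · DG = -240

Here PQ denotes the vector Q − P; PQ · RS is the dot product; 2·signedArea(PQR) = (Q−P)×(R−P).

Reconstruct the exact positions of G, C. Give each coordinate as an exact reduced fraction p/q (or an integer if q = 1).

1. C_x = -23/3  [CA · EF = 32 ∩ 2·signedArea(CAB) = -8]
2. C_y = 5/3  [CA · EF = 32 ∩ 2·signedArea(CAB) = -8]
   → C = (-23/3, 5/3)
3. G_x = -39  [2·signedArea(GEC) = -136/3 ∩ CE · DG = -240]
4. G_y = -11  [2·signedArea(GEC) = -136/3 ∩ CE · DG = -240]
   → G = (-39, -11)

C = (-23/3, 5/3)
G = (-39, -11)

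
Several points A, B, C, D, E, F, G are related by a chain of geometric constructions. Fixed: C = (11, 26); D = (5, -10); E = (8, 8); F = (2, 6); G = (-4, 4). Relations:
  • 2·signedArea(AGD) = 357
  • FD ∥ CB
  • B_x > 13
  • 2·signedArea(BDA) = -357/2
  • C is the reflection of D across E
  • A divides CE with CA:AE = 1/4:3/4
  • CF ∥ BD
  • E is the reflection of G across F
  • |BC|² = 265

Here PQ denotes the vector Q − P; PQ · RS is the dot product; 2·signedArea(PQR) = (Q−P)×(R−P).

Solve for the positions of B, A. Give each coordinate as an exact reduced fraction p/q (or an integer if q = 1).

1. B_x = 14  [CF ∥ BD ∩ FD ∥ CB]
2. B_y = 10  [CF ∥ BD ∩ FD ∥ CB]
   → B = (14, 10)
3. A_x = 41/4  [A divides CE with CA:AE = 1/4:3/4]
4. A_y = 43/2  [A divides CE with CA:AE = 1/4:3/4]
   → A = (41/4, 43/2)

A = (41/4, 43/2)
B = (14, 10)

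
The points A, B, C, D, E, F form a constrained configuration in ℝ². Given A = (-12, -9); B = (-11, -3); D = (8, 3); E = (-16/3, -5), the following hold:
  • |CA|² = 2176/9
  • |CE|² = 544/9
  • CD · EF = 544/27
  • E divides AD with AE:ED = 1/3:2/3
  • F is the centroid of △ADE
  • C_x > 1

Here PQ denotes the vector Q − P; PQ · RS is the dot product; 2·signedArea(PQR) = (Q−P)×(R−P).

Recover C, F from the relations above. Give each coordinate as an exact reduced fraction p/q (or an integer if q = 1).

C = (4/3, -1)
F = (-28/9, -11/3)

1. F_x = -28/9  [F is the centroid of △ADE]
2. F_y = -11/3  [F is the centroid of △ADE]
   → F = (-28/9, -11/3)
3. C_x = 4/3  [line -20/9·x + -4/3·y + 44/27 = 0 ∩ |CE|² = 544/9]
4. C_y = -1  [line -20/9·x + -4/3·y + 44/27 = 0 ∩ |CE|² = 544/9]
   → C = (4/3, -1)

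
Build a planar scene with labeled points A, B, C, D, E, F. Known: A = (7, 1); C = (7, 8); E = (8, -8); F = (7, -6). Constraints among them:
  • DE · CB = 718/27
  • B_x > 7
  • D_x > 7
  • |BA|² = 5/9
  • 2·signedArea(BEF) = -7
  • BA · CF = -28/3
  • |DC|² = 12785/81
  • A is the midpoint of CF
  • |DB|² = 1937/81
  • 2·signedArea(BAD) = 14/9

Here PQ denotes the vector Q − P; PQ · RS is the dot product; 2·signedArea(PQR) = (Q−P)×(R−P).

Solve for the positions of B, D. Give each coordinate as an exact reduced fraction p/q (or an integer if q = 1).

1. B_x = 22/3  [2·signedArea(BEF) = -7 ∩ BA · CF = -28/3]
2. B_y = 1/3  [2·signedArea(BEF) = -7 ∩ BA · CF = -28/3]
   → B = (22/3, 1/3)
3. D_x = 67/9  [2·signedArea(BAD) = 14/9 ∩ DE · CB = 718/27]
4. D_y = -41/9  [2·signedArea(BAD) = 14/9 ∩ DE · CB = 718/27]
   → D = (67/9, -41/9)

B = (22/3, 1/3)
D = (67/9, -41/9)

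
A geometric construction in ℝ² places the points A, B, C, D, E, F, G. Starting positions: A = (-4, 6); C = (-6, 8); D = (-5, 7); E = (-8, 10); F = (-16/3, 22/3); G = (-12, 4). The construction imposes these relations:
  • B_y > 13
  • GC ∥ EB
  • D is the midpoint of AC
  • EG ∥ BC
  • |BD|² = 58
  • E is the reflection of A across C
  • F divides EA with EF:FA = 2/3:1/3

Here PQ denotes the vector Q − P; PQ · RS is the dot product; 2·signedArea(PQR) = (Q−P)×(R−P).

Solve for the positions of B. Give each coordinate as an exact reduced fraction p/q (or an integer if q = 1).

1. B_x = -2  [EG ∥ BC ∩ GC ∥ EB]
2. B_y = 14  [EG ∥ BC ∩ GC ∥ EB]
   → B = (-2, 14)

B = (-2, 14)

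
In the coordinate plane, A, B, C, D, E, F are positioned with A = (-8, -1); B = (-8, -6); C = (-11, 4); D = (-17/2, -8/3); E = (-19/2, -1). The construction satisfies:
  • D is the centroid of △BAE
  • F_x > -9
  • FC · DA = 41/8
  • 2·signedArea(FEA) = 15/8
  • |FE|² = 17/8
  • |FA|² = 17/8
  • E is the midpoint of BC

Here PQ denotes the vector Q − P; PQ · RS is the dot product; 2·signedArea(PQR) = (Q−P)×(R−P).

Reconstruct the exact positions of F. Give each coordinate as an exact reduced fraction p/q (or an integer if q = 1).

1. F_x = -35/4  [2·signedArea(FEA) = 15/8 ∩ FC · DA = 41/8]
2. F_y = 1/4  [2·signedArea(FEA) = 15/8 ∩ FC · DA = 41/8]
   → F = (-35/4, 1/4)

F = (-35/4, 1/4)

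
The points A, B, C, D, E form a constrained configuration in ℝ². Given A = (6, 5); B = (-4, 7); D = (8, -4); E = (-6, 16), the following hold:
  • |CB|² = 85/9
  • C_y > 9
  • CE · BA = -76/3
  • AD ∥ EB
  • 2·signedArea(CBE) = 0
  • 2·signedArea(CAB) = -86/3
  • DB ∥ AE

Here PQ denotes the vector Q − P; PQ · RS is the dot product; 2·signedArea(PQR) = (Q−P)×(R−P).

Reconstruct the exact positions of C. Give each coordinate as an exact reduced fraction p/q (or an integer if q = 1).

C = (-14/3, 10)

1. C_x = -14/3  [2·signedArea(CBE) = 0 ∩ CE · BA = -76/3]
2. C_y = 10  [2·signedArea(CBE) = 0 ∩ CE · BA = -76/3]
   → C = (-14/3, 10)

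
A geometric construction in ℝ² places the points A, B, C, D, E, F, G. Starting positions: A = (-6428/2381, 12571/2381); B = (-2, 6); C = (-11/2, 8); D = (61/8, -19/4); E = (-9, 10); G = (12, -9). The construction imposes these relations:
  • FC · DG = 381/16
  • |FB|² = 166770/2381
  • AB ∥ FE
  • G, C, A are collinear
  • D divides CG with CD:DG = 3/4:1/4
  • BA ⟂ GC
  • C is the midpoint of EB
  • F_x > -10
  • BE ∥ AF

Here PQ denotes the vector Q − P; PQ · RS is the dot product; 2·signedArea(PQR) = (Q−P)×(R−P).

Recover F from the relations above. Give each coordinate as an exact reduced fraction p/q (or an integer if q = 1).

F = (-23095/2381, 22095/2381)

1. F_x = -23095/2381  [AB ∥ FE ∩ BE ∥ AF]
2. F_y = 22095/2381  [AB ∥ FE ∩ BE ∥ AF]
   → F = (-23095/2381, 22095/2381)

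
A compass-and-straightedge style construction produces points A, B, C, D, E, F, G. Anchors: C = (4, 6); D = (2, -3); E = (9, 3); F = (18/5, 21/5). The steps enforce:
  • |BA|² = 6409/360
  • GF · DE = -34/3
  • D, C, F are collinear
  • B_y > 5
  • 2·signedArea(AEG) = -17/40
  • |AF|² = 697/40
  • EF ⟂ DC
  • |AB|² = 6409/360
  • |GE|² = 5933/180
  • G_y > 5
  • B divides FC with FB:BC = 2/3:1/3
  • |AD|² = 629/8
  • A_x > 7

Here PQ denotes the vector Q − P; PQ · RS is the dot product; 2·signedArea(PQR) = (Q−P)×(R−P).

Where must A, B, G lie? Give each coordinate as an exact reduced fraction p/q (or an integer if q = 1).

1. B_x = 58/15  [B divides FC with FB:BC = 2/3:1/3]
2. B_y = 27/5  [B divides FC with FB:BC = 2/3:1/3]
   → B = (58/15, 27/5)
3. G_x = 59/15  [line -7·x + -6·y + 926/15 = 0 ∩ |GE|² = 5933/180]
4. G_y = 57/10  [line -7·x + -6·y + 926/15 = 0 ∩ |GE|² = 5933/180]
   → G = (59/15, 57/10)
5. A_x = 31/4  [line -27/10·x + -76/15·y + 1597/40 = 0 ∩ |AF|² = 697/40]
6. A_y = 15/4  [line -27/10·x + -76/15·y + 1597/40 = 0 ∩ |AF|² = 697/40]
   → A = (31/4, 15/4)

A = (31/4, 15/4)
B = (58/15, 27/5)
G = (59/15, 57/10)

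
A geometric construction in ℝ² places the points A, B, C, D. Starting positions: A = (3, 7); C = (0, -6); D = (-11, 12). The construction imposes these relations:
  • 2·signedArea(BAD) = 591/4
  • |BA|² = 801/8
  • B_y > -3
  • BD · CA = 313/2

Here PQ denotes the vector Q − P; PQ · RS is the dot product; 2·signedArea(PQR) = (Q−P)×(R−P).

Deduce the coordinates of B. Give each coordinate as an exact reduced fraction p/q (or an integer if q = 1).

1. B_x = 3/4  [BD · CA = 313/2 ∩ 2·signedArea(BAD) = 591/4]
2. B_y = -11/4  [BD · CA = 313/2 ∩ 2·signedArea(BAD) = 591/4]
   → B = (3/4, -11/4)

B = (3/4, -11/4)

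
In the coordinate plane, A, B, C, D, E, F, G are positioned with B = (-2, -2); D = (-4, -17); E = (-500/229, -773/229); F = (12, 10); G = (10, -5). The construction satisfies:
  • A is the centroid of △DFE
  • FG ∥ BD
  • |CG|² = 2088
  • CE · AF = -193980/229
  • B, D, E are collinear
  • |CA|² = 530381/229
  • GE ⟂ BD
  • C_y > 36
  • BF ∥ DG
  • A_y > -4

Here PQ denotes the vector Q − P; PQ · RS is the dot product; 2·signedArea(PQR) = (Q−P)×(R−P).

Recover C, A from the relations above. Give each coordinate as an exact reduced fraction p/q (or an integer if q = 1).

1. A_x = 444/229  [A is the centroid of △DFE]
2. A_y = -792/229  [A is the centroid of △DFE]
   → A = (444/229, -792/229)
3. C_x = 28  [line -2304/229·x + -3082/229·y + 178546/229 = 0 ∩ |CA|² = 530381/229]
4. C_y = 37  [line -2304/229·x + -3082/229·y + 178546/229 = 0 ∩ |CA|² = 530381/229]
   → C = (28, 37)

A = (444/229, -792/229)
C = (28, 37)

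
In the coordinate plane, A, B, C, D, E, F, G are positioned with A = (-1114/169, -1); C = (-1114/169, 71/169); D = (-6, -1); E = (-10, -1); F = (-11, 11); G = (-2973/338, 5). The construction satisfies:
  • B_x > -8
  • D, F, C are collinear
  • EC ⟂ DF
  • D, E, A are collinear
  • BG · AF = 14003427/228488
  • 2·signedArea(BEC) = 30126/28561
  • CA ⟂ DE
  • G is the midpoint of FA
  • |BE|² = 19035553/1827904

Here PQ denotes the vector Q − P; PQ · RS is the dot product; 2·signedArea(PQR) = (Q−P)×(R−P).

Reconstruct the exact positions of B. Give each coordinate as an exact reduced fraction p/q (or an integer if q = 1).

1. B_x = -9657/1352  [2·signedArea(BEC) = 30126/28561 ∩ BG · AF = 14003427/228488]
2. B_y = 1/2  [2·signedArea(BEC) = 30126/28561 ∩ BG · AF = 14003427/228488]
   → B = (-9657/1352, 1/2)

B = (-9657/1352, 1/2)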